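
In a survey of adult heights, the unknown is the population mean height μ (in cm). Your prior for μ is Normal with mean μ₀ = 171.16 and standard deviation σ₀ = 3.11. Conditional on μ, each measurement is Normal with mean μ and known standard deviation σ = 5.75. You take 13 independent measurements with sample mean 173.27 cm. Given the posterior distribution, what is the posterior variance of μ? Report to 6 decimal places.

2.013754

For Normal data with known variance σ², a Normal(μ₀, σ₀²) prior on μ is conjugate. Posterior precision = 1/σ₀² + n/σ²; posterior mean is the precision-weighted average of μ₀ and x̄.
σ₀² = 3.11² = 9.6721, σ² = 5.75² = 33.0625; σ² + n·σ₀² = 33.0625 + 13·9.6721 = 158.7998.
Posterior precision = 1/σ₀² + n/σ² = 1/9.6721 + 13/33.0625 = (σ² + n·σ₀²)/(σ₀²σ²) = 158.7998/(9.6721·33.0625); posterior variance σₙ² = σ₀²σ²/(σ² + n·σ₀²) = 9.6721·33.0625/158.7998 = 2.013754.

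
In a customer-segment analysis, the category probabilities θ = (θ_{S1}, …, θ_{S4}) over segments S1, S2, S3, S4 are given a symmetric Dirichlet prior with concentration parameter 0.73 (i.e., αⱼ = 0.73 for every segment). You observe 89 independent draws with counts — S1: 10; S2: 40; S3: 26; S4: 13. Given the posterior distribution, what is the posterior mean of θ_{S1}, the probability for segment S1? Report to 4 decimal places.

The Dirichlet prior is conjugate to the Multinomial likelihood: each posterior αⱼ = prior αⱼ + observed count nⱼ.
Posterior concentration: (10.73, 40.73, 26.73, 13.73), total = 91.92.
E[θ_{S1}|data] = α_{S1}/Σα = 10.73/91.92 = 0.1167.

0.1167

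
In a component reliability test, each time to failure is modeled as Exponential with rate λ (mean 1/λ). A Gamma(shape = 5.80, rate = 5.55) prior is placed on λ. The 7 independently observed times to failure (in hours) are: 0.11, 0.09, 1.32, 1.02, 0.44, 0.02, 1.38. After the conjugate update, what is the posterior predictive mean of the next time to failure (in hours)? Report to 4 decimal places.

0.8415

With a Gamma(shape α, rate β) prior on the exponential rate λ, the posterior after n observations with total T = Σxᵢ is Gamma(α+n, β+T).
Sum of observations T = 4.38 hours; n = 7.
Posterior: Gamma(5.80+7, 5.55+4.38) = Gamma(12.80, 9.93).
The predictive distribution for the next observation is Lomax; its mean is β/(α−1) = 9.93/11.80 = 0.8415.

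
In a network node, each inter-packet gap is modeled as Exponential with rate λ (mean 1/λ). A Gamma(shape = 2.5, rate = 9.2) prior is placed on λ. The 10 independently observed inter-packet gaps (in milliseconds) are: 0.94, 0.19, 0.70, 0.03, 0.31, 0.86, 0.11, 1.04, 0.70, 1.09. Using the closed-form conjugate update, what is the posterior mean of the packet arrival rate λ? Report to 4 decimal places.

0.8240

With a Gamma(shape α, rate β) prior on the exponential rate λ, the posterior after n observations with total T = Σxᵢ is Gamma(α+n, β+T).
Sum of observations T = 5.97 milliseconds; n = 10.
Posterior: Gamma(2.5+10, 9.2+5.97) = Gamma(12.5, 15.17).
Posterior mean of λ = α/β = 12.5/15.17 = 0.8240.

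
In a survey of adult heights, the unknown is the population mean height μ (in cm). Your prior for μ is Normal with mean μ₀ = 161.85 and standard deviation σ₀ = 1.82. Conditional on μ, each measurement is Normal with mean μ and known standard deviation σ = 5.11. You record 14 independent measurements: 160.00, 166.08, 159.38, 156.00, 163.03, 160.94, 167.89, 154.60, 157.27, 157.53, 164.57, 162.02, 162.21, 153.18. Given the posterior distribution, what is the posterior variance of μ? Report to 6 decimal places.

For Normal data with known variance σ², a Normal(μ₀, σ₀²) prior on μ is conjugate. Posterior precision = 1/σ₀² + n/σ²; posterior mean is the precision-weighted average of μ₀ and x̄.
σ₀² = 1.82² = 3.3124, σ² = 5.11² = 26.1121; σ² + n·σ₀² = 26.1121 + 14·3.3124 = 72.4857.
Posterior precision = 1/σ₀² + n/σ² = 1/3.3124 + 14/26.1121 = (σ² + n·σ₀²)/(σ₀²σ²) = 72.4857/(3.3124·26.1121); posterior variance σₙ² = σ₀²σ²/(σ² + n·σ₀²) = 3.3124·26.1121/72.4857 = 1.193252.

1.193252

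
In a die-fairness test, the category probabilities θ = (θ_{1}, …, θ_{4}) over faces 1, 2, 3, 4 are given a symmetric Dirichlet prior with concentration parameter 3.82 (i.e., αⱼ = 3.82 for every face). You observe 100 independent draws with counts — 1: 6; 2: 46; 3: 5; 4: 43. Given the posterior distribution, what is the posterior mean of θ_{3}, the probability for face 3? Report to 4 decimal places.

The Dirichlet prior is conjugate to the Multinomial likelihood: each posterior αⱼ = prior αⱼ + observed count nⱼ.
Posterior concentration: (9.82, 49.82, 8.82, 46.82), total = 115.28.
E[θ_{3}|data] = α_{3}/Σα = 8.82/115.28 = 0.0765.

0.0765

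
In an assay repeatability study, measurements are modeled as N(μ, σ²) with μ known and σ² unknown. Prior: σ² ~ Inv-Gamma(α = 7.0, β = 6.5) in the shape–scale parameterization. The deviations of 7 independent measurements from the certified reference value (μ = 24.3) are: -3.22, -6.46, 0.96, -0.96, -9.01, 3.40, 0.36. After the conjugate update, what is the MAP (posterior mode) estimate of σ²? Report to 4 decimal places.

6.9484

With known mean μ and an Inverse-Gamma(α, β) prior on σ², the Normal likelihood is conjugate: posterior is Inv-Gamma(α + n/2, β + Σ(xᵢ−μ)²/2).
Σ(xᵢ−μ)² = (-3.22)² + (-6.46)² + (0.96)² + (-0.96)² + (-9.01)² + (3.40)² + (0.36)² = 146.8129.
Posterior: Inv-Gamma(7.0 + 7/2, 6.5 + 146.8129/2) = Inv-Gamma(10.50, 79.90645).
Mode = β/(α+1) = 79.90645/11.50 = 6.9484.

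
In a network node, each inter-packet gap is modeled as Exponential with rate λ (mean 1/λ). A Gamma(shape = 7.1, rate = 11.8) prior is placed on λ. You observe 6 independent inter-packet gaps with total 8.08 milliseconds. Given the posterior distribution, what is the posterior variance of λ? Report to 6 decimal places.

With a Gamma(shape α, rate β) prior on the exponential rate λ, the posterior after n observations with total T = Σxᵢ is Gamma(α+n, β+T).
Posterior: Gamma(7.1+6, 11.8+8.08) = Gamma(13.1, 19.88).
Var = α/β² = 0.033147.

0.033147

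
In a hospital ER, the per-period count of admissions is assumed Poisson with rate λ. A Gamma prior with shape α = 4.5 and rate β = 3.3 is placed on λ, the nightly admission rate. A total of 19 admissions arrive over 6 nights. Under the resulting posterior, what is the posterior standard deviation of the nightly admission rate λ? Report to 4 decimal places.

0.5213

With a Gamma(shape α, rate β) prior, the Poisson likelihood is conjugate: the posterior is Gamma(α + ΣXᵢ, β + n).
Posterior: Gamma(α+S, β+n) = Gamma(4.5+19, 3.3+6) = Gamma(23.5, 9.3).
SD = √α/β = √23.5/9.3 = 0.5213.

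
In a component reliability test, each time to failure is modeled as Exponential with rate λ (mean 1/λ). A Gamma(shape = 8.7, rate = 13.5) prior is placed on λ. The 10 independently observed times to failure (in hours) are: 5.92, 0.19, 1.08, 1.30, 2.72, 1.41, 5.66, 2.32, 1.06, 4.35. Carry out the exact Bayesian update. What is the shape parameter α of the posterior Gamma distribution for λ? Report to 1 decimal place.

18.7

With a Gamma(shape α, rate β) prior on the exponential rate λ, the posterior after n observations with total T = Σxᵢ is Gamma(α+n, β+T).
Sum of observations T = 26.01 hours; n = 10.
Posterior: Gamma(8.7+10, 13.5+26.01) = Gamma(18.7, 39.51).
Posterior α = 18.7.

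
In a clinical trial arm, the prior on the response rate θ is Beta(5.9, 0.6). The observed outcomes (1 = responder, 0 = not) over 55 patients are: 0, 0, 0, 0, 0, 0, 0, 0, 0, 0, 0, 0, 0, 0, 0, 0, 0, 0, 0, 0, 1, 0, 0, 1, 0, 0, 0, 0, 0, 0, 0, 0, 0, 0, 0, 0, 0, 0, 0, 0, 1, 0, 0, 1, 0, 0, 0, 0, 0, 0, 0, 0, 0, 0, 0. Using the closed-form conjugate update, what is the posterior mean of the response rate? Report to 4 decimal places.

0.1610

The Beta prior is conjugate to a Binomial/Bernoulli likelihood; the update adds successes to α and failures to β.
Posterior: Beta(α+k, β+n−k) = Beta(5.9+4, 0.6+51) = Beta(9.9, 51.6).
Posterior mean = α/(α+β) = 9.9/61.5 = 0.1610.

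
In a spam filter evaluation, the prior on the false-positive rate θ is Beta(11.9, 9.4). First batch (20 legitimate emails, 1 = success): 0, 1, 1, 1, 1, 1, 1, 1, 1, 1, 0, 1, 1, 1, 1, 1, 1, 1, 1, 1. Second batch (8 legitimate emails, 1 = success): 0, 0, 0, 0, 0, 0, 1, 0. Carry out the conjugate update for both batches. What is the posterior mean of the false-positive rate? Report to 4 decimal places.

The Beta prior is conjugate to a Binomial/Bernoulli likelihood; the update adds successes to α and failures to β.
After batch 1: Beta(11.9+18, 9.4+2) = Beta(29.9, 11.4).
After batch 2: Beta(29.9+1, 11.4+7) = Beta(30.9, 18.4).
Posterior mean = α/(α+β) = 30.9/49.3 = 0.6268.

0.6268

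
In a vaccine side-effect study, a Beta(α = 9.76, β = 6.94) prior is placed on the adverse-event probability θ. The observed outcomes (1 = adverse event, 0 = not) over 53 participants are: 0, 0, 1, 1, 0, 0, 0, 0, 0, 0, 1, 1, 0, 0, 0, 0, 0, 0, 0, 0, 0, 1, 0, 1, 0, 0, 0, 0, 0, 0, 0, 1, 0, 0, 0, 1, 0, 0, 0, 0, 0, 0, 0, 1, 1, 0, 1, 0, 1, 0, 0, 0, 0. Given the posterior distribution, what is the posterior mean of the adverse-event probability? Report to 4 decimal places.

0.3122

The Beta prior is conjugate to a Binomial/Bernoulli likelihood; the update adds successes to α and failures to β.
Posterior: Beta(α+k, β+n−k) = Beta(9.76+12, 6.94+41) = Beta(21.76, 47.94).
Posterior mean = α/(α+β) = 21.76/69.70 = 0.3122.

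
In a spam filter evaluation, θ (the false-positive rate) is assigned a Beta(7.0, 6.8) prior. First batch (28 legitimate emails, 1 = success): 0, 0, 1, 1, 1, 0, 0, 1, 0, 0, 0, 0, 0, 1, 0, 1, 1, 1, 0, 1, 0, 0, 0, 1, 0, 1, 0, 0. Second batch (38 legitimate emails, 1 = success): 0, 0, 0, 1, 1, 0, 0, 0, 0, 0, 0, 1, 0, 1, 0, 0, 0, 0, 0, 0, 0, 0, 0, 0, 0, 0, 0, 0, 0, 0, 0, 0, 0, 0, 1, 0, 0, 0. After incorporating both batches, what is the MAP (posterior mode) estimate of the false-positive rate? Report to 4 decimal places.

0.2828

The Beta prior is conjugate to a Binomial/Bernoulli likelihood; the update adds successes to α and failures to β.
After batch 1: Beta(7.0+11, 6.8+17) = Beta(18.0, 23.8).
After batch 2: Beta(18.0+5, 23.8+33) = Beta(23.0, 56.8).
Mode of Beta(a,b) for a,b>1 is (a−1)/(a+b−2) = 22.0/77.8 = 0.2828.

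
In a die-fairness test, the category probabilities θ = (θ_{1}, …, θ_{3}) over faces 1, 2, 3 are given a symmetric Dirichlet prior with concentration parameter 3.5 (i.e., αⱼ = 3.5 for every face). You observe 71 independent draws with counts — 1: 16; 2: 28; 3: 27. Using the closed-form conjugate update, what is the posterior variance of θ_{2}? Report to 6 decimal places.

0.002874

The Dirichlet prior is conjugate to the Multinomial likelihood: each posterior αⱼ = prior αⱼ + observed count nⱼ.
Posterior concentration: (19.5, 31.5, 30.5), total = 81.5.
Var[θ_j] = α_j(Σα−α_j)/((Σα)²(Σα+1)) = 31.5·50.0/(81.5²·82.5) = 0.002874.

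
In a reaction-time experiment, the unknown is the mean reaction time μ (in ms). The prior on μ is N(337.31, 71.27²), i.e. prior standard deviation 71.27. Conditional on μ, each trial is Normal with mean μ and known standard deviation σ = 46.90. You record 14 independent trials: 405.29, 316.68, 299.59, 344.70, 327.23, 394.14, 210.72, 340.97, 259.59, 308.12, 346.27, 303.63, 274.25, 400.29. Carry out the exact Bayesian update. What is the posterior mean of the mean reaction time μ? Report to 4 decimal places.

For Normal data with known variance σ², a Normal(μ₀, σ₀²) prior on μ is conjugate. Posterior precision = 1/σ₀² + n/σ²; posterior mean is the precision-weighted average of μ₀ and x̄.
Σxᵢ = 405.29 + 316.68 + 299.59 + 344.70 + 327.23 + 394.14 + 210.72 + 340.97 + 259.59 + 308.12 + 346.27 + 303.63 + 274.25 + 400.29 = 4531.47, so n·x̄ = 4531.47.
σ₀² = 71.27² = 5079.4129, σ² = 46.90² = 2199.61; σ² + n·σ₀² = 2199.61 + 14·5079.4129 = 73311.3906.
Posterior mean = (μ₀/σ₀² + n·x̄/σ²)/(1/σ₀² + n/σ²) = (σ²·μ₀ + σ₀²·n·x̄)/(σ² + n·σ₀²) = (2199.61·337.31 + 5079.4129·4531.47)/73311.3906 = 23759157.623063/73311.3906 = 324.0855.

324.0855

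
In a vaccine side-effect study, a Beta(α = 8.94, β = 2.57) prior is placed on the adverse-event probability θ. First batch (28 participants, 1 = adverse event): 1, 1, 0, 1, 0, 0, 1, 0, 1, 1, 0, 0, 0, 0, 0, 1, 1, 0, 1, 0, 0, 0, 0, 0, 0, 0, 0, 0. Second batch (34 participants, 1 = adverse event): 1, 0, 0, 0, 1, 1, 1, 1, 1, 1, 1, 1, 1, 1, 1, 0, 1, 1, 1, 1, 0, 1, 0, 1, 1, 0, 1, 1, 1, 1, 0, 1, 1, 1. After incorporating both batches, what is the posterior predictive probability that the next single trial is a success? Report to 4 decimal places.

0.5977

The Beta prior is conjugate to a Binomial/Bernoulli likelihood; the update adds successes to α and failures to β.
After batch 1: Beta(8.94+9, 2.57+19) = Beta(17.94, 21.57).
After batch 2: Beta(17.94+26, 21.57+8) = Beta(43.94, 29.57).
For a single future Bernoulli trial, P(success | data) = α/(α+β) = 0.5977.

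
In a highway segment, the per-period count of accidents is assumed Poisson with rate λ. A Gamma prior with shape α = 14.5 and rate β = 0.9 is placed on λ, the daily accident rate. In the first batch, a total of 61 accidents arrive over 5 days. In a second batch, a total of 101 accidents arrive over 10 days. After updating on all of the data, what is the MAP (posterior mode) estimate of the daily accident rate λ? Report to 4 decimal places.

11.0377

With a Gamma(shape α, rate β) prior, the Poisson likelihood is conjugate: the posterior is Gamma(α + ΣXᵢ, β + n).
After batch 1: Gamma(α+S, β+n) = Gamma(14.5+61, 0.9+5) = Gamma(75.5, 5.9).
After batch 2: Gamma(α+S, β+n) = Gamma(75.5+101, 5.9+10) = Gamma(176.5, 15.9).
Mode of Gamma(α,β) for α≥1 is (α−1)/β = 175.5/15.9 = 11.0377.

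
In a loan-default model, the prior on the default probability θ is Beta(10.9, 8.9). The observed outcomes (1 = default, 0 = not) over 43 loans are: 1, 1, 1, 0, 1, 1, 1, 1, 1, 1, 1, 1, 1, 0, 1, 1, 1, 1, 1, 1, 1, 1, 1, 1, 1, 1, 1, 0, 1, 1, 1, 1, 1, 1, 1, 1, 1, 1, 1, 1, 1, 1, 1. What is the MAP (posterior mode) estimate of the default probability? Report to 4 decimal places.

The Beta prior is conjugate to a Binomial/Bernoulli likelihood; the update adds successes to α and failures to β.
Posterior: Beta(α+k, β+n−k) = Beta(10.9+40, 8.9+3) = Beta(50.9, 11.9).
Mode of Beta(a,b) for a,b>1 is (a−1)/(a+b−2) = 49.9/60.8 = 0.8207.

0.8207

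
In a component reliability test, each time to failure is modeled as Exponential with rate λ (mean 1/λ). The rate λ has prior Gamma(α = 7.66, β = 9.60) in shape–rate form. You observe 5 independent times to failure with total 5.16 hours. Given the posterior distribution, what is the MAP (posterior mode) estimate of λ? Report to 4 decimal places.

0.7900

With a Gamma(shape α, rate β) prior on the exponential rate λ, the posterior after n observations with total T = Σxᵢ is Gamma(α+n, β+T).
Posterior: Gamma(7.66+5, 9.60+5.16) = Gamma(12.66, 14.76).
Mode = (α−1)/β = 0.7900.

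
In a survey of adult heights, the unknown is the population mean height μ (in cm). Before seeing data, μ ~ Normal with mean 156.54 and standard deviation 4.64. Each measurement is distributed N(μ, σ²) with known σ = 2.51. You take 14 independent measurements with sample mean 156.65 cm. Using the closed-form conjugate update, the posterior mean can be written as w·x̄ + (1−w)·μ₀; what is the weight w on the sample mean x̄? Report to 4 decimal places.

0.9795

For Normal data with known variance σ², a Normal(μ₀, σ₀²) prior on μ is conjugate. Posterior precision = 1/σ₀² + n/σ²; posterior mean is the precision-weighted average of μ₀ and x̄.
σ₀² = 4.64² = 21.5296, σ² = 2.51² = 6.3001. Prior precision 1/σ₀² = 1/21.5296; data precision n/σ² = 14/6.3001.
w = (n/σ²)/(1/σ₀² + n/σ²) = n·σ₀²/(σ² + n·σ₀²) = 14·21.5296/(6.3001 + 14·21.5296) = 301.4144/307.7145 = 0.9795.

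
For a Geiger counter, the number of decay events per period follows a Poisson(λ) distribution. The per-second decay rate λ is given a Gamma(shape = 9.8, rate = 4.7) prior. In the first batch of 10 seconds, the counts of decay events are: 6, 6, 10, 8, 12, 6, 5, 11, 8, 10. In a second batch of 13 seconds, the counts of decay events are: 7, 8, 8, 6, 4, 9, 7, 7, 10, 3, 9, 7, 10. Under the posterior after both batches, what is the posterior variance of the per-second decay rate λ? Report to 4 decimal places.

0.2435

With a Gamma(shape α, rate β) prior, the Poisson likelihood is conjugate: the posterior is Gamma(α + ΣXᵢ, β + n).
Batch 1: sum of counts S = 82 over n = 10 seconds.
After batch 1: Gamma(α+S, β+n) = Gamma(9.8+82, 4.7+10) = Gamma(91.8, 14.7).
Batch 2: sum of counts S = 95 over n = 13 seconds.
After batch 2: Gamma(α+S, β+n) = Gamma(91.8+95, 14.7+13) = Gamma(186.8, 27.7).
Var = α/β² = 186.8/27.7² = 0.2435.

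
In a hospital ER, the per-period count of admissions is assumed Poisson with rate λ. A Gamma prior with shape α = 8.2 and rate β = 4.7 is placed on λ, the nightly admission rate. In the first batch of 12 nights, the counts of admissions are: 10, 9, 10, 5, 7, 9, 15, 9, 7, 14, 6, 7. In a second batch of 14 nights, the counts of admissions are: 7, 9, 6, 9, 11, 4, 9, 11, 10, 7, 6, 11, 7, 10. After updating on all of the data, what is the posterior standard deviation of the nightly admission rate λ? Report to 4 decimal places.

With a Gamma(shape α, rate β) prior, the Poisson likelihood is conjugate: the posterior is Gamma(α + ΣXᵢ, β + n).
Batch 1: sum of counts S = 108 over n = 12 nights.
After batch 1: Gamma(α+S, β+n) = Gamma(8.2+108, 4.7+12) = Gamma(116.2, 16.7).
Batch 2: sum of counts S = 117 over n = 14 nights.
After batch 2: Gamma(α+S, β+n) = Gamma(116.2+117, 16.7+14) = Gamma(233.2, 30.7).
SD = √α/β = √233.2/30.7 = 0.4974.

0.4974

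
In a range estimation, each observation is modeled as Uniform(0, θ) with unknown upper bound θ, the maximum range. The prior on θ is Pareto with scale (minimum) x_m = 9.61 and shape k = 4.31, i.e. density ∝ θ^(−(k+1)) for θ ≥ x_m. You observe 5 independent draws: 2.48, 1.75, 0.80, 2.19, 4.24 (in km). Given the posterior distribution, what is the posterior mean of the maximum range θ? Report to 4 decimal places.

10.7664

A Pareto(scale x_m, shape k) prior on the upper bound θ of Uniform(0, θ) is conjugate: posterior is Pareto(max(x_m, max xᵢ), k + n).
Sample maximum = 4.24; prior scale x_m = 9.61 → posterior scale = max = 9.61.
Posterior shape = 4.31 + 5 = 9.31.
E[θ|data] = k·x_m/(k−1) = 9.31·9.61/8.31 = 10.7664.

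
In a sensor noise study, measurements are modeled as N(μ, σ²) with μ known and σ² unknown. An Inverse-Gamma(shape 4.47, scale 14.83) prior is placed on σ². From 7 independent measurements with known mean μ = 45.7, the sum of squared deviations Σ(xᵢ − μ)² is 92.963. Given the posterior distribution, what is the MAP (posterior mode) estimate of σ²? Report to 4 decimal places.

With known mean μ and an Inverse-Gamma(α, β) prior on σ², the Normal likelihood is conjugate: posterior is Inv-Gamma(α + n/2, β + Σ(xᵢ−μ)²/2).
Posterior: Inv-Gamma(4.47 + 7/2, 14.83 + 92.963/2) = Inv-Gamma(7.97, 61.3115).
Mode = β/(α+1) = 61.3115/8.97 = 6.8352.

6.8352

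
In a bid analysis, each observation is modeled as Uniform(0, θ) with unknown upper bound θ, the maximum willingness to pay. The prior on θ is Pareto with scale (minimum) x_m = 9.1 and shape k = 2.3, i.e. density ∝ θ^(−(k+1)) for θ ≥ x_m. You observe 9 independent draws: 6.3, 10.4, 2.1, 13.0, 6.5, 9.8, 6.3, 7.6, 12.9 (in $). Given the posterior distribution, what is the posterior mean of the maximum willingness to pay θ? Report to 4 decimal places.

14.2621

A Pareto(scale x_m, shape k) prior on the upper bound θ of Uniform(0, θ) is conjugate: posterior is Pareto(max(x_m, max xᵢ), k + n).
Sample maximum = 13.0; prior scale x_m = 9.1 → posterior scale = max = 13.0.
Posterior shape = 2.3 + 9 = 11.3.
E[θ|data] = k·x_m/(k−1) = 11.3·13.0/10.3 = 14.2621.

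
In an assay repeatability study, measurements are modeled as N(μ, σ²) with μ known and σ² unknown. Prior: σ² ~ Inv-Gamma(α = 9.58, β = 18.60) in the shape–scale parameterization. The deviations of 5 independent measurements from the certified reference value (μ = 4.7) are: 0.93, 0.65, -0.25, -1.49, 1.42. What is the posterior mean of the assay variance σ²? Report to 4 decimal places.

1.9308

With known mean μ and an Inverse-Gamma(α, β) prior on σ², the Normal likelihood is conjugate: posterior is Inv-Gamma(α + n/2, β + Σ(xᵢ−μ)²/2).
Σ(xᵢ−μ)² = (0.93)² + (0.65)² + (-0.25)² + (-1.49)² + (1.42)² = 5.5864.
Posterior: Inv-Gamma(9.58 + 5/2, 18.60 + 5.5864/2) = Inv-Gamma(12.08, 21.39320).
E[σ²|data] = β/(α−1) = 21.39320/11.08 = 1.9308.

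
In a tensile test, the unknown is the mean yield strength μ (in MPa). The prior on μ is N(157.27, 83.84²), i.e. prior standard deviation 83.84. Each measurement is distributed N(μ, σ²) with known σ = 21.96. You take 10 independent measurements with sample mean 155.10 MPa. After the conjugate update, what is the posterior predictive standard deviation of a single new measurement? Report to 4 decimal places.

23.0247

For Normal data with known variance σ², a Normal(μ₀, σ₀²) prior on μ is conjugate. Posterior precision = 1/σ₀² + n/σ²; posterior mean is the precision-weighted average of μ₀ and x̄.
σ₀² = 83.84² = 7029.1456, σ² = 21.96² = 482.2416; σ² + n·σ₀² = 482.2416 + 10·7029.1456 = 70773.6976.
Posterior precision = 1/σ₀² + n/σ² = 1/7029.1456 + 10/482.2416 = (σ² + n·σ₀²)/(σ₀²σ²) = 70773.6976/(7029.1456·482.2416); posterior variance σₙ² = σ₀²σ²/(σ² + n·σ₀²) = 7029.1456·482.2416/70773.6976 = 47.895568.
Predictive variance for one new observation = σₙ² + σ² = 7029.1456·482.2416/70773.6976 + 482.2416 = σ²·(σ₀² + 70773.6976)/70773.6976 = 482.2416·77802.8432/70773.6976 = 530.137168; SD = √(482.2416·77802.8432/70773.6976) = 23.0247.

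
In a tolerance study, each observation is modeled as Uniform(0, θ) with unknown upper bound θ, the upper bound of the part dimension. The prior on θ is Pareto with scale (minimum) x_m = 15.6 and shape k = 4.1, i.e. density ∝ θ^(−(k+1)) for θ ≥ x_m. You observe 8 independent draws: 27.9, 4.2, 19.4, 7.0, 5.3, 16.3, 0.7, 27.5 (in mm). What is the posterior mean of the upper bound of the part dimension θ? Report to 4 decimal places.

A Pareto(scale x_m, shape k) prior on the upper bound θ of Uniform(0, θ) is conjugate: posterior is Pareto(max(x_m, max xᵢ), k + n).
Sample maximum = 27.9; prior scale x_m = 15.6 → posterior scale = max = 27.9.
Posterior shape = 4.1 + 8 = 12.1.
E[θ|data] = k·x_m/(k−1) = 12.1·27.9/11.1 = 30.4135.

30.4135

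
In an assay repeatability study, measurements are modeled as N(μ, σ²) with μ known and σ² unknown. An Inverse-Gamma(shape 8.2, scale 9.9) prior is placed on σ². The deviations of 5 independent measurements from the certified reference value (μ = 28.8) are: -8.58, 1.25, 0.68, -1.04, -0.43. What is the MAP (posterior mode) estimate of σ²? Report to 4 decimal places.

With known mean μ and an Inverse-Gamma(α, β) prior on σ², the Normal likelihood is conjugate: posterior is Inv-Gamma(α + n/2, β + Σ(xᵢ−μ)²/2).
Σ(xᵢ−μ)² = (-8.58)² + (1.25)² + (0.68)² + (-1.04)² + (-0.43)² = 76.9078.
Posterior: Inv-Gamma(8.2 + 5/2, 9.9 + 76.9078/2) = Inv-Gamma(10.70, 48.35390).
Mode = β/(α+1) = 48.35390/11.70 = 4.1328.

4.1328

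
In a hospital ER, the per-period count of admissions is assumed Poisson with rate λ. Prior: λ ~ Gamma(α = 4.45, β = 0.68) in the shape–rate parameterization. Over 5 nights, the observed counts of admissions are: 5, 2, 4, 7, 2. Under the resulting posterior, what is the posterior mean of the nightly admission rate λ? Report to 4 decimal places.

4.3046

With a Gamma(shape α, rate β) prior, the Poisson likelihood is conjugate: the posterior is Gamma(α + ΣXᵢ, β + n).
Sum of counts S = 20 over n = 5 nights.
Posterior: Gamma(α+S, β+n) = Gamma(4.45+20, 0.68+5) = Gamma(24.45, 5.68).
Posterior mean = α/β = 24.45/5.68 = 4.3046.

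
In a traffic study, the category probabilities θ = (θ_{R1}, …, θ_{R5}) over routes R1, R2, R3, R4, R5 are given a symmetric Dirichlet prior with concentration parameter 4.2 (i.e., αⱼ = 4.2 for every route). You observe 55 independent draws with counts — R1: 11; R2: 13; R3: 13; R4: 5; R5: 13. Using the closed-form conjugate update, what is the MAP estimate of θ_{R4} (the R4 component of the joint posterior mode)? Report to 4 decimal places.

The Dirichlet prior is conjugate to the Multinomial likelihood: each posterior αⱼ = prior αⱼ + observed count nⱼ.
Posterior concentration: (15.2, 17.2, 17.2, 9.2, 17.2), total = 76.0.
Joint mode component: (α_{R4}−1)/(Σα−K) = 8.2/71.0 = 0.1155.

0.1155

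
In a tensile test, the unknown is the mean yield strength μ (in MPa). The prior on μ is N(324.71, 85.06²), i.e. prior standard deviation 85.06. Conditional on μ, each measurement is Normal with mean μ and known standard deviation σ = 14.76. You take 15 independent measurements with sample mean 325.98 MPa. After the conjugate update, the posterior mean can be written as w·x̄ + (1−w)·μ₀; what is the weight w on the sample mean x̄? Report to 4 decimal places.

0.9980

For Normal data with known variance σ², a Normal(μ₀, σ₀²) prior on μ is conjugate. Posterior precision = 1/σ₀² + n/σ²; posterior mean is the precision-weighted average of μ₀ and x̄.
σ₀² = 85.06² = 7235.2036, σ² = 14.76² = 217.8576. Prior precision 1/σ₀² = 1/7235.2036; data precision n/σ² = 15/217.8576.
w = (n/σ²)/(1/σ₀² + n/σ²) = n·σ₀²/(σ² + n·σ₀²) = 15·7235.2036/(217.8576 + 15·7235.2036) = 108528.054/108745.9116 = 0.9980.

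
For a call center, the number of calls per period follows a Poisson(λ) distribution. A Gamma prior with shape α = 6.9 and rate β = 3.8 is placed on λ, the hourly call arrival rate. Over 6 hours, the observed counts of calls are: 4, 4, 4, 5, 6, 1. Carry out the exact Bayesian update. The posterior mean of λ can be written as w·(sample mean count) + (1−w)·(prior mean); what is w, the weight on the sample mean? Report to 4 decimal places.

0.6122

With a Gamma(shape α, rate β) prior, the Poisson likelihood is conjugate: the posterior is Gamma(α + ΣXᵢ, β + n).
Posterior mean = (α₀+S)/(β₀+n) = [n/(β₀+n)]·(S/n) + [β₀/(β₀+n)]·(α₀/β₀), so only n and β₀ enter the weight.
Weight on data w = n/(β₀+n) = 6/(3.8+6) = 6/9.8 = 0.6122.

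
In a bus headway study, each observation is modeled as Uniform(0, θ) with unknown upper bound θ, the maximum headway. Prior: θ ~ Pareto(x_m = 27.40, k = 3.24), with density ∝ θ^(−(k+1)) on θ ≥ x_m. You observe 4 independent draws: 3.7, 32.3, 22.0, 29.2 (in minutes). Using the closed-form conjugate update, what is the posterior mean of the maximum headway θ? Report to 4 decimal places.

37.4763

A Pareto(scale x_m, shape k) prior on the upper bound θ of Uniform(0, θ) is conjugate: posterior is Pareto(max(x_m, max xᵢ), k + n).
Sample maximum = 32.3; prior scale x_m = 27.40 → posterior scale = max = 32.30.
Posterior shape = 3.24 + 4 = 7.24.
E[θ|data] = k·x_m/(k−1) = 7.24·32.30/6.24 = 37.4763.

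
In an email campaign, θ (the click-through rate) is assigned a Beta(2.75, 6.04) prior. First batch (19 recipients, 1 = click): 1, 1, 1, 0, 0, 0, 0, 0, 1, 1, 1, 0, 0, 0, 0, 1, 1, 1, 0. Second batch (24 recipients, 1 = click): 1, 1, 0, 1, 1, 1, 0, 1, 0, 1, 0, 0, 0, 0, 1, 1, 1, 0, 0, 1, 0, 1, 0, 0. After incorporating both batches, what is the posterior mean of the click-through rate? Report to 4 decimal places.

The Beta prior is conjugate to a Binomial/Bernoulli likelihood; the update adds successes to α and failures to β.
After batch 1: Beta(2.75+9, 6.04+10) = Beta(11.75, 16.04).
After batch 2: Beta(11.75+12, 16.04+12) = Beta(23.75, 28.04).
Posterior mean = α/(α+β) = 23.75/51.79 = 0.4586.

0.4586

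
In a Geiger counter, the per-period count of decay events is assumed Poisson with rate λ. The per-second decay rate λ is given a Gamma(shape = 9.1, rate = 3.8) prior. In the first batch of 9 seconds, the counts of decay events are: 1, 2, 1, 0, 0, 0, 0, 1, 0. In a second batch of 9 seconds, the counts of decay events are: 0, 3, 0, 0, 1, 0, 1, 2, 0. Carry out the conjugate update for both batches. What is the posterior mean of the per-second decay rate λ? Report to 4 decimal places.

0.9679

With a Gamma(shape α, rate β) prior, the Poisson likelihood is conjugate: the posterior is Gamma(α + ΣXᵢ, β + n).
Batch 1: sum of counts S = 5 over n = 9 seconds.
After batch 1: Gamma(α+S, β+n) = Gamma(9.1+5, 3.8+9) = Gamma(14.1, 12.8).
Batch 2: sum of counts S = 7 over n = 9 seconds.
After batch 2: Gamma(α+S, β+n) = Gamma(14.1+7, 12.8+9) = Gamma(21.1, 21.8).
Posterior mean = α/β = 21.1/21.8 = 0.9679.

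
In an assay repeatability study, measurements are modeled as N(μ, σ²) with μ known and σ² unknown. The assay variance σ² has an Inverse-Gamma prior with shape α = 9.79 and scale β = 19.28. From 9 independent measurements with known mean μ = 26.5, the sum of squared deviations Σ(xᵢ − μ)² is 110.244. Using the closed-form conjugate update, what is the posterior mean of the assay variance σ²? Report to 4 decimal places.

With known mean μ and an Inverse-Gamma(α, β) prior on σ², the Normal likelihood is conjugate: posterior is Inv-Gamma(α + n/2, β + Σ(xᵢ−μ)²/2).
Posterior: Inv-Gamma(9.79 + 9/2, 19.28 + 110.244/2) = Inv-Gamma(14.29, 74.4020).
E[σ²|data] = β/(α−1) = 74.4020/13.29 = 5.5983.

5.5983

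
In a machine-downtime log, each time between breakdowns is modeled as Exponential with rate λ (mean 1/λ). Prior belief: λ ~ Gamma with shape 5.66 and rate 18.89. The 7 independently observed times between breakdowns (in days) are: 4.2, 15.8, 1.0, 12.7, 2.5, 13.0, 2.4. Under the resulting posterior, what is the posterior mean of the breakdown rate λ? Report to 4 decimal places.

With a Gamma(shape α, rate β) prior on the exponential rate λ, the posterior after n observations with total T = Σxᵢ is Gamma(α+n, β+T).
Sum of observations T = 51.6 days; n = 7.
Posterior: Gamma(5.66+7, 18.89+51.6) = Gamma(12.66, 70.49).
Posterior mean of λ = α/β = 12.66/70.49 = 0.1796.

0.1796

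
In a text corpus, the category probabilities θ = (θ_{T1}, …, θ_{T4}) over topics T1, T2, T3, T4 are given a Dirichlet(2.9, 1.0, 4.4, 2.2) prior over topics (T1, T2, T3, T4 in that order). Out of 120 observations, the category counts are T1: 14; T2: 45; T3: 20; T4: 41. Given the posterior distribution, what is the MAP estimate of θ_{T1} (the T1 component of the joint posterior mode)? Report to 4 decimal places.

0.1257

The Dirichlet prior is conjugate to the Multinomial likelihood: each posterior αⱼ = prior αⱼ + observed count nⱼ.
Posterior concentration: (16.9, 46.0, 24.4, 43.2), total = 130.5.
Joint mode component: (α_{T1}−1)/(Σα−K) = 15.9/126.5 = 0.1257.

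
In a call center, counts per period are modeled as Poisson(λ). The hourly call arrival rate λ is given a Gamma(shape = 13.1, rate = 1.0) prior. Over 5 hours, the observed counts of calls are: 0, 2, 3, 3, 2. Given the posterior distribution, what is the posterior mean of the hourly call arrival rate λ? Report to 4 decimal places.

With a Gamma(shape α, rate β) prior, the Poisson likelihood is conjugate: the posterior is Gamma(α + ΣXᵢ, β + n).
Sum of counts S = 10 over n = 5 hours.
Posterior: Gamma(α+S, β+n) = Gamma(13.1+10, 1.0+5) = Gamma(23.1, 6.0).
Posterior mean = α/β = 23.1/6.0 = 3.8500.

3.8500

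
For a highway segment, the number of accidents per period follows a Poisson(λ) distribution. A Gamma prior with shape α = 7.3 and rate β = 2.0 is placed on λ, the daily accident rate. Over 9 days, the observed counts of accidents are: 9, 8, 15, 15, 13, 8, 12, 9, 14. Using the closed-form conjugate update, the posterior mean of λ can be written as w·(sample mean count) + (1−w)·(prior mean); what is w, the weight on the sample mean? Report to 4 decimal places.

0.8182

With a Gamma(shape α, rate β) prior, the Poisson likelihood is conjugate: the posterior is Gamma(α + ΣXᵢ, β + n).
Posterior mean = (α₀+S)/(β₀+n) = [n/(β₀+n)]·(S/n) + [β₀/(β₀+n)]·(α₀/β₀), so only n and β₀ enter the weight.
Weight on data w = n/(β₀+n) = 9/(2.0+9) = 9/11.0 = 0.8182.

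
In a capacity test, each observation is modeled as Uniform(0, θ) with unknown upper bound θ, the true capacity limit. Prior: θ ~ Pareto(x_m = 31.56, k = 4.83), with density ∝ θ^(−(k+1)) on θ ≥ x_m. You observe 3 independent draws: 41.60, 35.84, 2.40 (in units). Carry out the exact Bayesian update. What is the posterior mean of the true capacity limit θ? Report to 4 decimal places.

A Pareto(scale x_m, shape k) prior on the upper bound θ of Uniform(0, θ) is conjugate: posterior is Pareto(max(x_m, max xᵢ), k + n).
Sample maximum = 41.60; prior scale x_m = 31.56 → posterior scale = max = 41.60.
Posterior shape = 4.83 + 3 = 7.83.
E[θ|data] = k·x_m/(k−1) = 7.83·41.60/6.83 = 47.6908.

47.6908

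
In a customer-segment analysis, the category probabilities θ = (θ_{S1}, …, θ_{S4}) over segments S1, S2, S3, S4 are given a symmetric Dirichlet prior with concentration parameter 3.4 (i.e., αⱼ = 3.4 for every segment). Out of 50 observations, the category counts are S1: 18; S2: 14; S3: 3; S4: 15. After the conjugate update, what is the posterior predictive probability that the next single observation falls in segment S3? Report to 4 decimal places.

0.1006

The Dirichlet prior is conjugate to the Multinomial likelihood: each posterior αⱼ = prior αⱼ + observed count nⱼ.
Posterior concentration: (21.4, 17.4, 6.4, 18.4), total = 63.6.
P(next = S3 | data) = α_{S3}/Σα = 0.1006.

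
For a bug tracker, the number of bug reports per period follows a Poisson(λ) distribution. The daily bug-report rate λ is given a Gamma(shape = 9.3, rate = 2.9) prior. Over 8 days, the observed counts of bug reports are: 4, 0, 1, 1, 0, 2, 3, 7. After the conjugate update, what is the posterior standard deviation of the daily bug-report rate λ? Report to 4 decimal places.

0.4794

With a Gamma(shape α, rate β) prior, the Poisson likelihood is conjugate: the posterior is Gamma(α + ΣXᵢ, β + n).
Sum of counts S = 18 over n = 8 days.
Posterior: Gamma(α+S, β+n) = Gamma(9.3+18, 2.9+8) = Gamma(27.3, 10.9).
SD = √α/β = √27.3/10.9 = 0.4794.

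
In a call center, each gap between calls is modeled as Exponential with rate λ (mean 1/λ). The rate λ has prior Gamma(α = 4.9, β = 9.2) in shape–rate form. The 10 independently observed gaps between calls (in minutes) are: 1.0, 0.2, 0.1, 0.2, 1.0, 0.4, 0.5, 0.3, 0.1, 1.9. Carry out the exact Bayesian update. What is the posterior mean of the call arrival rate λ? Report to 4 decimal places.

With a Gamma(shape α, rate β) prior on the exponential rate λ, the posterior after n observations with total T = Σxᵢ is Gamma(α+n, β+T).
Sum of observations T = 5.7 minutes; n = 10.
Posterior: Gamma(4.9+10, 9.2+5.7) = Gamma(14.9, 14.9).
Posterior mean of λ = α/β = 14.9/14.9 = 1.0000.

1.0000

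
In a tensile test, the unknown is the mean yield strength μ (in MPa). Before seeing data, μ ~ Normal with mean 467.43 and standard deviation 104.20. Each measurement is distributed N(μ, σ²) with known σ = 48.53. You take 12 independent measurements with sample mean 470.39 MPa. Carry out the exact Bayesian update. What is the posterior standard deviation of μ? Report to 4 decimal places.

For Normal data with known variance σ², a Normal(μ₀, σ₀²) prior on μ is conjugate. Posterior precision = 1/σ₀² + n/σ²; posterior mean is the precision-weighted average of μ₀ and x̄.
σ₀² = 104.20² = 10857.64, σ² = 48.53² = 2355.1609; σ² + n·σ₀² = 2355.1609 + 12·10857.64 = 132646.8409.
Posterior precision = 1/σ₀² + n/σ² = 1/10857.64 + 12/2355.1609 = (σ² + n·σ₀²)/(σ₀²σ²) = 132646.8409/(10857.64·2355.1609); posterior variance σₙ² = σ₀²σ²/(σ² + n·σ₀²) = 10857.64·2355.1609/132646.8409 = 192.778727.
Posterior SD = √σₙ² = √(10857.64·2355.1609/132646.8409) = 13.8845.

13.8845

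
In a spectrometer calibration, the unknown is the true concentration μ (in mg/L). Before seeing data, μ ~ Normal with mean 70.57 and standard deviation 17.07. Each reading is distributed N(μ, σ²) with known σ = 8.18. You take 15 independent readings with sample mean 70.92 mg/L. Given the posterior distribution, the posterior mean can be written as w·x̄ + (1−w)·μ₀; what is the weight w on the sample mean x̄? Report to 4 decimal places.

For Normal data with known variance σ², a Normal(μ₀, σ₀²) prior on μ is conjugate. Posterior precision = 1/σ₀² + n/σ²; posterior mean is the precision-weighted average of μ₀ and x̄.
σ₀² = 17.07² = 291.3849, σ² = 8.18² = 66.9124. Prior precision 1/σ₀² = 1/291.3849; data precision n/σ² = 15/66.9124.
w = (n/σ²)/(1/σ₀² + n/σ²) = n·σ₀²/(σ² + n·σ₀²) = 15·291.3849/(66.9124 + 15·291.3849) = 4370.7735/4437.6859 = 0.9849.

0.9849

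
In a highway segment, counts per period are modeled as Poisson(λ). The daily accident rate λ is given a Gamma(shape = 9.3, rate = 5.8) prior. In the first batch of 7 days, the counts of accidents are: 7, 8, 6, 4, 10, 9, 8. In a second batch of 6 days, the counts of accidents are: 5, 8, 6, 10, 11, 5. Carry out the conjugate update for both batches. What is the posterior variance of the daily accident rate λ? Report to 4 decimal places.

With a Gamma(shape α, rate β) prior, the Poisson likelihood is conjugate: the posterior is Gamma(α + ΣXᵢ, β + n).
Batch 1: sum of counts S = 52 over n = 7 days.
After batch 1: Gamma(α+S, β+n) = Gamma(9.3+52, 5.8+7) = Gamma(61.3, 12.8).
Batch 2: sum of counts S = 45 over n = 6 days.
After batch 2: Gamma(α+S, β+n) = Gamma(61.3+45, 12.8+6) = Gamma(106.3, 18.8).
Var = α/β² = 106.3/18.8² = 0.3008.

0.3008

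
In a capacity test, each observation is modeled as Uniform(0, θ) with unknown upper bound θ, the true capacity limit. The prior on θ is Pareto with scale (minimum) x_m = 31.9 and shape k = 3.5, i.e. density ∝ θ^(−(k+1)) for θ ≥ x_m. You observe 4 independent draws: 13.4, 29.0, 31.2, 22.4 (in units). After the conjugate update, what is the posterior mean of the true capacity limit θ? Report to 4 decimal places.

A Pareto(scale x_m, shape k) prior on the upper bound θ of Uniform(0, θ) is conjugate: posterior is Pareto(max(x_m, max xᵢ), k + n).
Sample maximum = 31.2; prior scale x_m = 31.9 → posterior scale = max = 31.9.
Posterior shape = 3.5 + 4 = 7.5.
E[θ|data] = k·x_m/(k−1) = 7.5·31.9/6.5 = 36.8077.

36.8077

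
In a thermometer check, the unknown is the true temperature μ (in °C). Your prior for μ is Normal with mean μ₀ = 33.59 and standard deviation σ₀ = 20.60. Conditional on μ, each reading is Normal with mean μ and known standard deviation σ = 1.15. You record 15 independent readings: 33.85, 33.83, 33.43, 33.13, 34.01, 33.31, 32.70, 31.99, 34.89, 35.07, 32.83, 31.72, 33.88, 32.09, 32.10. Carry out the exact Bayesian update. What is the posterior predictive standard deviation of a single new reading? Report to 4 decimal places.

For Normal data with known variance σ², a Normal(μ₀, σ₀²) prior on μ is conjugate. Posterior precision = 1/σ₀² + n/σ²; posterior mean is the precision-weighted average of μ₀ and x̄.
σ₀² = 20.60² = 424.36, σ² = 1.15² = 1.3225; σ² + n·σ₀² = 1.3225 + 15·424.36 = 6366.7225.
Posterior precision = 1/σ₀² + n/σ² = 1/424.36 + 15/1.3225 = (σ² + n·σ₀²)/(σ₀²σ²) = 6366.7225/(424.36·1.3225); posterior variance σₙ² = σ₀²σ²/(σ² + n·σ₀²) = 424.36·1.3225/6366.7225 = 0.088148.
Predictive variance for one new observation = σₙ² + σ² = 424.36·1.3225/6366.7225 + 1.3225 = σ²·(σ₀² + 6366.7225)/6366.7225 = 1.3225·6791.0825/6366.7225 = 1.410648; SD = √(1.3225·6791.0825/6366.7225) = 1.1877.

1.1877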